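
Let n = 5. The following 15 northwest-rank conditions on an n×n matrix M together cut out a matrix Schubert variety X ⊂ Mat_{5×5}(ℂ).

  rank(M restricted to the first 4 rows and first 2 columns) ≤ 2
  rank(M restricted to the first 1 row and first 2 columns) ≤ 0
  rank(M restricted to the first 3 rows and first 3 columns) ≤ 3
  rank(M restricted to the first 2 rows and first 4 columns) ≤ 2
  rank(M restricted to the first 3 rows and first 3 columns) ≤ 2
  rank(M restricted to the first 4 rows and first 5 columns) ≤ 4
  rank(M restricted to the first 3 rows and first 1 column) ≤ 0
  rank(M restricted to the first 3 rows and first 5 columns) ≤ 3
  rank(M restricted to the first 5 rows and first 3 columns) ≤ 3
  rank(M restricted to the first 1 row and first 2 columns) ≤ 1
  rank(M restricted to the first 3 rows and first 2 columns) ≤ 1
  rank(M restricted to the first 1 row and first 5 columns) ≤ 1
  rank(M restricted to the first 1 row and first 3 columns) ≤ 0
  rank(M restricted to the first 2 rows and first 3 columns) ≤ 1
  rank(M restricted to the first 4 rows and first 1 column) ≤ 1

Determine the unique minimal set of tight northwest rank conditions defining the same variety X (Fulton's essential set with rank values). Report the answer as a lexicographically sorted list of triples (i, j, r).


The tightest implied rank at each (i,j), from the 15 conditions:

  0 | 0 | 0 | 1 | 1
  0 | 1 | 1 | 2 | 2
  0 | 1 | 2 | 3 | 3
  1 | 2 | 3 | 4 | 4
  1 | 2 | 3 | 4 | 5

the unique w with this rank table is (4, 2, 3, 1, 5).

|D(w)|=5, |Ess(w)|=2:

[(1, 3, 0), (3, 1, 0)]


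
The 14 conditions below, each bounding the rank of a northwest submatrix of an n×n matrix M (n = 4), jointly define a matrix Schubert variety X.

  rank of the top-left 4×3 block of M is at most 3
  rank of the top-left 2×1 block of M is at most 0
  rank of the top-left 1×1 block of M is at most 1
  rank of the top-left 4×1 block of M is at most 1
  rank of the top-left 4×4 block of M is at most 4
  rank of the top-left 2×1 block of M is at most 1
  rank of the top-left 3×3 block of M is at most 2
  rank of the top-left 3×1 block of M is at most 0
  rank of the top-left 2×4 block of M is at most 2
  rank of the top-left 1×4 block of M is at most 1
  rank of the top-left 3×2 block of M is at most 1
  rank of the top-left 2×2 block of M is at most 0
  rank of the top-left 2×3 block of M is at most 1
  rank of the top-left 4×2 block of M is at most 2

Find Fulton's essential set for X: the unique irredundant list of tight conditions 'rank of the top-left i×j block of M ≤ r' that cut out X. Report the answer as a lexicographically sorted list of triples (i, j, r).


Reconstructing r_w from the 14 given conditions:

  0 0 1 1
  0 0 1 2
  0 1 2 3
  1 2 3 4

reading off 1-entries of Δ²R: w = (3, 4, 2, 1).

ℓ(w)=5; the 2 essential cells (i,j,r):

[(2, 2, 0), (3, 1, 0)]


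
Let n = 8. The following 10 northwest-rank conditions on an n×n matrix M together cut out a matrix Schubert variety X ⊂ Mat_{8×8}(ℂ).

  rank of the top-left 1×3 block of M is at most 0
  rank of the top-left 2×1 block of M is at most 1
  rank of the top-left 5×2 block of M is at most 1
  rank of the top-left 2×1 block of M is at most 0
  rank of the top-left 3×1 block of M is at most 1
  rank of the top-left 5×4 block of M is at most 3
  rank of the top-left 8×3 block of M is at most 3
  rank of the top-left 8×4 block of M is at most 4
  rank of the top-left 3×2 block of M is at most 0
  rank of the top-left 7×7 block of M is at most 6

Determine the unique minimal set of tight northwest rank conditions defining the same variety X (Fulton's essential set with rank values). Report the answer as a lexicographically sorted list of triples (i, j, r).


Propagating the 10 rank bounds to every northwest block:

  0 | 0 | 0 | 1 | 1 | 1 | 1 | 1
  0 | 0 | 1 | 2 | 2 | 2 | 2 | 2
  0 | 0 | 1 | 2 | 3 | 3 | 3 | 3
  1 | 1 | 2 | 3 | 4 | 4 | 4 | 4
  1 | 1 | 2 | 3 | 4 | 5 | 5 | 5
  1 | 2 | 3 | 4 | 5 | 6 | 6 | 6
  1 | 2 | 3 | 4 | 5 | 6 | 6 | 7
  1 | 2 | 3 | 4 | 5 | 6 | 7 | 8

hence w(1..8) = (4, 3, 5, 1, 6, 2, 8, 7).

|D(w)|=9, |Ess(w)|=4:

[(1, 3, 0), (3, 2, 0), (5, 2, 1), (7, 7, 6)]


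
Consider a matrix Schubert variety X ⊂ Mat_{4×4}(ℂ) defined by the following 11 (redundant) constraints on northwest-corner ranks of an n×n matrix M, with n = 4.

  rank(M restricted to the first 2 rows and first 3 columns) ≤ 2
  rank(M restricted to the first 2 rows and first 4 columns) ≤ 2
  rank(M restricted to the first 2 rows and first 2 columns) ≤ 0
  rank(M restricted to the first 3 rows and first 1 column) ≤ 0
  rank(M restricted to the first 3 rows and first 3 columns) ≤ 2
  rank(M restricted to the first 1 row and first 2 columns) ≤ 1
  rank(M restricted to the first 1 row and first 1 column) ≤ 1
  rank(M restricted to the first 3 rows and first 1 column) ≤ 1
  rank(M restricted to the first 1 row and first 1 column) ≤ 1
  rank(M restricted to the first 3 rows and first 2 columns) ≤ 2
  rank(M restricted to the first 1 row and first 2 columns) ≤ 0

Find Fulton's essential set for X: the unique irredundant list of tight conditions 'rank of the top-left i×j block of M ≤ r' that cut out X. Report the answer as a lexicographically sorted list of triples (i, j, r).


Recovering R(i,j) via the rank-extension bound from the 11 conditions:

  row 1: 0 0 1 1
  row 2: 0 0 1 2
  row 3: 0 1 2 3
  row 4: 1 2 3 4

so w = (3, 4, 2, 1).

Fulton essential set (2 of the 5 Rothe cells):

[(2, 2, 0), (3, 1, 0)]


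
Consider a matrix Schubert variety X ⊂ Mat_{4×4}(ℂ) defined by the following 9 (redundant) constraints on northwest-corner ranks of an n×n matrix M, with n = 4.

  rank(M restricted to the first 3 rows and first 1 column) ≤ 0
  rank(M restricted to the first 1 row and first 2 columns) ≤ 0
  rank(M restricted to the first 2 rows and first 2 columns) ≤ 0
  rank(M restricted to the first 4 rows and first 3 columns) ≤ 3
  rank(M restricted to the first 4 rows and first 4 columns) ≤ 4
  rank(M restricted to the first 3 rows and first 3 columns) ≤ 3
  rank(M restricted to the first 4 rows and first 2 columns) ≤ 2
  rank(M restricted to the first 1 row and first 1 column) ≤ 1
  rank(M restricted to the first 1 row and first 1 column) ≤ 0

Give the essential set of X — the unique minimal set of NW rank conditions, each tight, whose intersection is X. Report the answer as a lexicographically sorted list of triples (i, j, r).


The tightest implied rank at each (i,j), from the 9 conditions:

  R[1]: 0  0  1  1
  R[2]: 0  0  1  2
  R[3]: 0  1  2  3
  R[4]: 1  2  3  4

second differences of R give the permutation w = (3, 4, 2, 1).

2 SE-corners of the 5-cell Rothe diagram give Ess(w):

[(2, 2, 0), (3, 1, 0)]


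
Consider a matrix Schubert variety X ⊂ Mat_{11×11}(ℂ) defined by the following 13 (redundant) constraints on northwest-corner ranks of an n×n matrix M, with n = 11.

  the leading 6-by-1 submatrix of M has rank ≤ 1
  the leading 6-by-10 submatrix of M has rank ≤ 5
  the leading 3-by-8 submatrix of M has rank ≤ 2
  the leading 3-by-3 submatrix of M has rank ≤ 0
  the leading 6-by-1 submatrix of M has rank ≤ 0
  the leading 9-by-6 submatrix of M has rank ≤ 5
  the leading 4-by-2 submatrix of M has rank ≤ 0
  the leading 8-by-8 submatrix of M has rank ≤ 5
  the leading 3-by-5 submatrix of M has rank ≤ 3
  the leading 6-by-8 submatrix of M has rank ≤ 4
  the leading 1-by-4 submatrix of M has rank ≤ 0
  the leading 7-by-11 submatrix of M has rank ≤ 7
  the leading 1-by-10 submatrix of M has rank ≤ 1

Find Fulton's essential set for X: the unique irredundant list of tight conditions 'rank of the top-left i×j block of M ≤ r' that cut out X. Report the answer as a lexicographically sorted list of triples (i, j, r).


Propagating the 13 rank bounds to every northwest block:

  row 1: 0, 0, 0, 0, 1, 1, 1, 1, 1, 1, 1
  row 2: 0, 0, 0, 1, 2, 2, 2, 2, 2, 2, 2
  row 3: 0, 0, 0, 1, 2, 2, 2, 2, 3, 3, 3
  row 4: 0, 0, 1, 2, 3, 3, 3, 3, 4, 4, 4
  row 5: 0, 1, 2, 3, 4, 4, 4, 4, 5, 5, 5
  row 6: 0, 1, 2, 3, 4, 4, 4, 4, 5, 5, 6
  row 7: 1, 2, 3, 4, 5, 5, 5, 5, 6, 6, 7
  row 8: 1, 2, 3, 4, 5, 5, 5, 5, 6, 7, 8
  row 9: 1, 2, 3, 4, 5, 5, 6, 6, 7, 8, 9
  row 10: 1, 2, 3, 4, 5, 6, 7, 7, 8, 9, 10
  row 11: 1, 2, 3, 4, 5, 6, 7, 8, 9, 10, 11

hence w(1..11) = (5, 4, 9, 3, 2, 11, 1, 10, 7, 6, 8).

Fulton essential set (9 of the 25 Rothe cells):

[(1, 4, 0), (3, 3, 0), (3, 8, 2), (4, 2, 0), (6, 1, 0), (6, 8, 4), (6, 10, 5), (8, 8, 5), (9, 6, 5)]


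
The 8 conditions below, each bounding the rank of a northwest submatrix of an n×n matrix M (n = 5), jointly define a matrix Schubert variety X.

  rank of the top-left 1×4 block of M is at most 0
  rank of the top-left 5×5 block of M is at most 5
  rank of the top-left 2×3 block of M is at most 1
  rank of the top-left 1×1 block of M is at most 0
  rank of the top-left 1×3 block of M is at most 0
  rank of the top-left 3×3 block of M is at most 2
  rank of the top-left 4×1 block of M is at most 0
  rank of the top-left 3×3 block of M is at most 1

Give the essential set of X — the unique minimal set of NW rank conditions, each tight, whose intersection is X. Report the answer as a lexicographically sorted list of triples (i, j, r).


Recovering R(i,j) via the rank-extension bound from the 8 conditions:

  row 1: 0, 0, 0, 0, 1
  row 2: 0, 1, 1, 1, 2
  row 3: 0, 1, 1, 2, 3
  row 4: 0, 1, 2, 3, 4
  row 5: 1, 2, 3, 4, 5

hence w(1..5) = (5, 2, 4, 3, 1).

D(w) has 8 cells with 3 SE-corners; essential set:

[(1, 4, 0), (3, 3, 1), (4, 1, 0)]


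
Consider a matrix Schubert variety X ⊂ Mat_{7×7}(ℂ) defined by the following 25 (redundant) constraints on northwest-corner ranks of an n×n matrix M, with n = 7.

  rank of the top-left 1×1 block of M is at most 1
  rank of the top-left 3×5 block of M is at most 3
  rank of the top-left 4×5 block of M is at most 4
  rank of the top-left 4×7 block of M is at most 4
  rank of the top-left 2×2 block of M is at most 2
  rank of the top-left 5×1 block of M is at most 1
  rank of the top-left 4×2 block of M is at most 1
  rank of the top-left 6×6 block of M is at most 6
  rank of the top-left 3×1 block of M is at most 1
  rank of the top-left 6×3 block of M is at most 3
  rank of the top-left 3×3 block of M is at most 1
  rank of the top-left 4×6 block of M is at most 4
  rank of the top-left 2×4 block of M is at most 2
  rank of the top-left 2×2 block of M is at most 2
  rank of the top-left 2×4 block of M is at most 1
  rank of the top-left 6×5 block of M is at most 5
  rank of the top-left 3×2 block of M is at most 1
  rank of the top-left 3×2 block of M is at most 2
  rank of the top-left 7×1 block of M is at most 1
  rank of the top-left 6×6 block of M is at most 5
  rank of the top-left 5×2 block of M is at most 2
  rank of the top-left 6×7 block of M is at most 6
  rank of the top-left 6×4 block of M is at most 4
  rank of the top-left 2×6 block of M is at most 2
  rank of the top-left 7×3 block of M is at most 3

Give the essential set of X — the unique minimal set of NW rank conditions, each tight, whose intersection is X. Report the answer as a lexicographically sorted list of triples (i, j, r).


Propagating the 25 rank bounds to every northwest block:

  row 1: 1 | 1 | 1 | 1 | 1 | 1 | 1
  row 2: 1 | 1 | 1 | 1 | 2 | 2 | 2
  row 3: 1 | 1 | 1 | 2 | 3 | 3 | 3
  row 4: 1 | 1 | 2 | 3 | 4 | 4 | 4
  row 5: 1 | 2 | 3 | 4 | 5 | 5 | 5
  row 6: 1 | 2 | 3 | 4 | 5 | 5 | 6
  row 7: 1 | 2 | 3 | 4 | 5 | 6 | 7

so w = (1, 5, 4, 3, 2, 7, 6).

4 SE-corners of the 7-cell Rothe diagram give Ess(w):

[(2, 4, 1), (3, 3, 1), (4, 2, 1), (6, 6, 5)]


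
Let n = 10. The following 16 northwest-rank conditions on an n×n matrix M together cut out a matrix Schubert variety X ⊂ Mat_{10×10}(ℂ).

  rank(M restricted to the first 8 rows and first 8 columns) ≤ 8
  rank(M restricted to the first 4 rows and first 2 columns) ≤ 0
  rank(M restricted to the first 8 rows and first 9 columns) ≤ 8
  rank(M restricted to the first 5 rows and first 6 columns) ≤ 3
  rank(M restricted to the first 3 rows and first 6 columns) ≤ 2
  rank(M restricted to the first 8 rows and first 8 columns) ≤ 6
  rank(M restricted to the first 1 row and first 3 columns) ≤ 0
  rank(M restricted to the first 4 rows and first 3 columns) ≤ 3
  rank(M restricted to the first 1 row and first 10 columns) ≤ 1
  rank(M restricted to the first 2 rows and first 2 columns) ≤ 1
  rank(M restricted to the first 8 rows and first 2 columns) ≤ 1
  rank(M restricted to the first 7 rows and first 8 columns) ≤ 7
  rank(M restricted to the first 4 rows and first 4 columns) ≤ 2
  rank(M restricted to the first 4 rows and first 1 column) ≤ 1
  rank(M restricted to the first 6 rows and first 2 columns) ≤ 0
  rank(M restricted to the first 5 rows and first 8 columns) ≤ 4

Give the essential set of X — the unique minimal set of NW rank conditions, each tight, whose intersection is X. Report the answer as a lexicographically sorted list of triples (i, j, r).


Rank table r_w(10×10) implied by the 16 constraints:

  0 0 0 1 1 1 1 1 1 1
  0 0 1 2 2 2 2 2 2 2
  0 0 1 2 2 2 3 3 3 3
  0 0 1 2 3 3 4 4 4 4
  0 0 1 2 3 3 4 4 5 5
  0 0 1 2 3 4 5 5 6 6
  1 1 2 3 4 5 6 6 7 7
  1 1 2 3 4 5 6 6 7 8
  1 2 3 4 5 6 7 7 8 9
  1 2 3 4 5 6 7 8 9 10

hence w(1..10) = (4, 3, 7, 5, 9, 6, 1, 10, 2, 8).

Fulton essential set (7 of the 19 Rothe cells):

[(1, 3, 0), (3, 6, 2), (5, 6, 3), (5, 8, 4), (6, 2, 0), (8, 2, 1), (8, 8, 6)]


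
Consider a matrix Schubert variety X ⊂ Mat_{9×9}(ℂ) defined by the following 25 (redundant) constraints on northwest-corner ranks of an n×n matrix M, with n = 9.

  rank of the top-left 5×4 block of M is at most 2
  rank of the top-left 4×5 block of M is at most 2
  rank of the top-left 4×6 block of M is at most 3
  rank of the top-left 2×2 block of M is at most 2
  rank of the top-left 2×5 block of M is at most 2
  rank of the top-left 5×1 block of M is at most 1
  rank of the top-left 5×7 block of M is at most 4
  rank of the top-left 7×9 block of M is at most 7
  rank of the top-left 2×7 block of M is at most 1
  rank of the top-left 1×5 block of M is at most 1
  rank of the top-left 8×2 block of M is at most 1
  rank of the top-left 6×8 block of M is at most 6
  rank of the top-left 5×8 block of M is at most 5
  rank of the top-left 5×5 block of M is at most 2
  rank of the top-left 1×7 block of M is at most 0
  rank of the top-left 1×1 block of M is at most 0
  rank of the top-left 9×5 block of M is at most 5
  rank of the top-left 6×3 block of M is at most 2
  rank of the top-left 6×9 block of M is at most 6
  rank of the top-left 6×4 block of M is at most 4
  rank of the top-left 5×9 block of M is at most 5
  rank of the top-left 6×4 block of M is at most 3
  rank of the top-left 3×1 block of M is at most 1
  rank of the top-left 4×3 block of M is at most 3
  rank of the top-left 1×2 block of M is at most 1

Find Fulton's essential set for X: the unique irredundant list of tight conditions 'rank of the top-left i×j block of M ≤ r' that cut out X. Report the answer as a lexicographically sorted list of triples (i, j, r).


Computing R[i][j] = min implied NW-rank bound (n=9, 25 conditions):

  row 1: 0  0  0  0  0  0  0  1  1
  row 2: 1  1  1  1  1  1  1  2  2
  row 3: 1  1  2  2  2  2  2  3  3
  row 4: 1  1  2  2  2  3  3  4  4
  row 5: 1  1  2  2  2  3  4  5  5
  row 6: 1  1  2  3  3  4  5  6  6
  row 7: 1  1  2  3  4  5  6  7  7
  row 8: 1  1  2  3  4  5  6  7  8
  row 9: 1  2  3  4  5  6  7  8  9

hence w(1..9) = (8, 1, 3, 6, 7, 4, 5, 9, 2).

3 SE-corners of the 17-cell Rothe diagram give Ess(w):

[(1, 7, 0), (5, 5, 2), (8, 2, 1)]


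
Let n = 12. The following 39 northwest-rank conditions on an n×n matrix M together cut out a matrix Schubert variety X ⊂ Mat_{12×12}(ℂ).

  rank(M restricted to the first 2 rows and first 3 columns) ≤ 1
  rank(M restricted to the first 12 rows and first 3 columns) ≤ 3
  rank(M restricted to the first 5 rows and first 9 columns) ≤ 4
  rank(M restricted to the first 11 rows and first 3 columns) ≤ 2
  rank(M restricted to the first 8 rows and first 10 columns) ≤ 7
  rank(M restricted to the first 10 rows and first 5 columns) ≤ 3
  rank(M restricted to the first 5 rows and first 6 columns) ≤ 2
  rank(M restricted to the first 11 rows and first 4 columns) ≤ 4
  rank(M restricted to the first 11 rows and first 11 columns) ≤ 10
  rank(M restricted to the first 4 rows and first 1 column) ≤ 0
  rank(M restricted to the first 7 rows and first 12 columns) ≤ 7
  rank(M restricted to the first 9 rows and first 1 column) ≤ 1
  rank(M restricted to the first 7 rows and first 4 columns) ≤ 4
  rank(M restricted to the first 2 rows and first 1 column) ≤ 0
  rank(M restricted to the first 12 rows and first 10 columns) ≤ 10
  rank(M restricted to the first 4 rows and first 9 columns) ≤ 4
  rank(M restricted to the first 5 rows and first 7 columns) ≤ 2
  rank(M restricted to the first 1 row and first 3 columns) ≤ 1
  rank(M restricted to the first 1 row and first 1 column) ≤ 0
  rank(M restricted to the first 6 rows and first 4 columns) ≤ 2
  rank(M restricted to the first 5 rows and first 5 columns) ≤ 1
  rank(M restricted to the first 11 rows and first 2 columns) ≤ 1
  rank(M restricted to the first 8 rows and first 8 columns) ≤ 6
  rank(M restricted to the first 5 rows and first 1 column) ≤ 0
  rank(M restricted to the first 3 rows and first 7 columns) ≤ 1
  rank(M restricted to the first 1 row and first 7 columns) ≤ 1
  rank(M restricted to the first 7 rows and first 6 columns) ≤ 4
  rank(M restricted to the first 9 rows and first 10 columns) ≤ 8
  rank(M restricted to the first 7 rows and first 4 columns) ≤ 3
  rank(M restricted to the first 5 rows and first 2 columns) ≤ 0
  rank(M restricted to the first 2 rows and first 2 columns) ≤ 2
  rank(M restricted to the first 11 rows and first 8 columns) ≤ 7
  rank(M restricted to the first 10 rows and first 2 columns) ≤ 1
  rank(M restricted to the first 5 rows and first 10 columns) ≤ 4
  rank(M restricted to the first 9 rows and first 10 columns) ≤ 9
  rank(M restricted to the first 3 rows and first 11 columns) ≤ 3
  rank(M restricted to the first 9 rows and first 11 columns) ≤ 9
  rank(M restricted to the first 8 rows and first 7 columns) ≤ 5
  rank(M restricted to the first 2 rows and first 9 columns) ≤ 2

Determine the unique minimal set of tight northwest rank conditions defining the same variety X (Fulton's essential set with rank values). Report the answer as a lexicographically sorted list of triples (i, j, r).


Propagating the 39 rank bounds to every northwest block:

  R[1]: 0  0  1  1  1  1  1  1  1  1  1  1
  R[2]: 0  0  1  1  1  1  1  2  2  2  2  2
  R[3]: 0  0  1  1  1  1  1  2  3  3  3  3
  R[4]: 0  0  1  1  1  2  2  3  4  4  4  4
  R[5]: 0  0  1  1  1  2  2  3  4  4  5  5
  R[6]: 1  1  2  2  2  3  3  4  5  5  6  6
  R[7]: 1  1  2  3  3  4  4  5  6  6  7  7
  R[8]: 1  1  2  3  3  4  5  6  7  7  8  8
  R[9]: 1  1  2  3  3  4  5  6  7  8  9  9
  R[10]: 1  1  2  3  3  4  5  6  7  8  9  10
  R[11]: 1  1  2  3  4  5  6  7  8  9  10  11
  R[12]: 1  2  3  4  5  6  7  8  9  10  11  12

hence w(1..12) = (3, 8, 9, 6, 11, 1, 4, 7, 10, 12, 5, 2).

Fulton essential set (7 of the 32 Rothe cells):

[(3, 7, 1), (5, 2, 0), (5, 5, 1), (5, 7, 2), (5, 10, 4), (10, 5, 3), (11, 2, 1)]


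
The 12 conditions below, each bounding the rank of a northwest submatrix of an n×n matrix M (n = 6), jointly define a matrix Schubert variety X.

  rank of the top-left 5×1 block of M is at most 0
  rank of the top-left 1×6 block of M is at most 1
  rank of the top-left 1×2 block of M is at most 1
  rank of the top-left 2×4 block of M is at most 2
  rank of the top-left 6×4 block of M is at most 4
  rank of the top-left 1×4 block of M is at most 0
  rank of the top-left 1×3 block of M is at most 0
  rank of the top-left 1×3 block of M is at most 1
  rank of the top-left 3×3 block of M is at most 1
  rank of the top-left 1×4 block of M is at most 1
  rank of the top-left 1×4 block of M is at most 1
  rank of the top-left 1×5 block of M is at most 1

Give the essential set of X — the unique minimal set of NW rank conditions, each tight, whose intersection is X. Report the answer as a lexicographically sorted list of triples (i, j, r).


The tightest implied rank at each (i,j), from the 12 conditions:

  0  0  0  0  1  1
  0  1  1  1  2  2
  0  1  1  2  3  3
  0  1  2  3  4  4
  0  1  2  3  4  5
  1  2  3  4  5  6

so w = (5, 2, 4, 3, 6, 1).

|D(w)|=9, |Ess(w)|=3:

[(1, 4, 0), (3, 3, 1), (5, 1, 0)]


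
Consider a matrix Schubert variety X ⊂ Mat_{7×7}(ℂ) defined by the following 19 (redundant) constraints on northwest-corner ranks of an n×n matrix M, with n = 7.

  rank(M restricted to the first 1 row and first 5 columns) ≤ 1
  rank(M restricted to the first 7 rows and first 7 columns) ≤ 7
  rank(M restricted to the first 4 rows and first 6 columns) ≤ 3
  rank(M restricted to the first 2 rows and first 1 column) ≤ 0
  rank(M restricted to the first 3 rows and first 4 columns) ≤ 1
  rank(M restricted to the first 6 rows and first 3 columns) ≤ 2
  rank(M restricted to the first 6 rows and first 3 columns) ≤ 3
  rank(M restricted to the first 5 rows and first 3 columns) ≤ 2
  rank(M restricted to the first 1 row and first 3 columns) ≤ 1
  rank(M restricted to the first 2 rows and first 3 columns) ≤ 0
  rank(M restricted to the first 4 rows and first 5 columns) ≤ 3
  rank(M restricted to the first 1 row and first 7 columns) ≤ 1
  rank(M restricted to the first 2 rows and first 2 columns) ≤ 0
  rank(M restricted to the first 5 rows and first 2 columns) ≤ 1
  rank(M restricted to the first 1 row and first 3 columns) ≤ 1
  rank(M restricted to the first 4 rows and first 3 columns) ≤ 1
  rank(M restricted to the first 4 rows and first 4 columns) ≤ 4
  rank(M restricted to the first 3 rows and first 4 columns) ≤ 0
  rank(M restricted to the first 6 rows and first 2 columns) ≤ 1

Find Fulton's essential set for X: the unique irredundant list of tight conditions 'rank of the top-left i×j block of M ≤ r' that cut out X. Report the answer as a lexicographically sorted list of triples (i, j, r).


Rank table r_w(7×7) implied by the 19 constraints:

  row 1: 0 | 0 | 0 | 0 | 1 | 1 | 1
  row 2: 0 | 0 | 0 | 0 | 1 | 2 | 2
  row 3: 0 | 0 | 0 | 0 | 1 | 2 | 3
  row 4: 1 | 1 | 1 | 1 | 2 | 3 | 4
  row 5: 1 | 1 | 2 | 2 | 3 | 4 | 5
  row 6: 1 | 1 | 2 | 3 | 4 | 5 | 6
  row 7: 1 | 2 | 3 | 4 | 5 | 6 | 7

the unique w with this rank table is (5, 6, 7, 1, 3, 4, 2).

Rothe diagram D(w) (14 cells), 2 SE-corners (essential conditions):

[(3, 4, 0), (6, 2, 1)]


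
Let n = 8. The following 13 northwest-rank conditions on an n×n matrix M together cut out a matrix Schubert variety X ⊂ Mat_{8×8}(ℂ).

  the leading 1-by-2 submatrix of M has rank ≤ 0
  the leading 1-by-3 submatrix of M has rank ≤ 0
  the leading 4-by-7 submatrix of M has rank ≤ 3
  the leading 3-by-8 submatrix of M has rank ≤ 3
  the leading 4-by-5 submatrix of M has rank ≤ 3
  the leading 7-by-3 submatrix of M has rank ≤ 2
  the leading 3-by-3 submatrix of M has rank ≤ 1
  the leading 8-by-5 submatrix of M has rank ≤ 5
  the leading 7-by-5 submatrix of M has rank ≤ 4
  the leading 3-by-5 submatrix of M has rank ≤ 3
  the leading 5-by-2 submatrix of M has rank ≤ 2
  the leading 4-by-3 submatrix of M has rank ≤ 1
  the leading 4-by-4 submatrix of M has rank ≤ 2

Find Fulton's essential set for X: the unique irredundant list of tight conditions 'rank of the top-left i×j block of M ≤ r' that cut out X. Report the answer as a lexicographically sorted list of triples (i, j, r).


The tightest implied rank at each (i,j), from the 13 conditions:

  i=1: 0  0  0  1  1  1  1  1
  i=2: 1  1  1  2  2  2  2  2
  i=3: 1  1  1  2  3  3  3  3
  i=4: 1  1  1  2  3  3  3  4
  i=5: 1  2  2  3  4  4  4  5
  i=6: 1  2  2  3  4  5  5  6
  i=7: 1  2  2  3  4  5  6  7
  i=8: 1  2  3  4  5  6  7  8

the unique w with this rank table is (4, 1, 5, 8, 2, 6, 7, 3).

|D(w)|=11, |Ess(w)|=4:

[(1, 3, 0), (4, 3, 1), (4, 7, 3), (7, 3, 2)]


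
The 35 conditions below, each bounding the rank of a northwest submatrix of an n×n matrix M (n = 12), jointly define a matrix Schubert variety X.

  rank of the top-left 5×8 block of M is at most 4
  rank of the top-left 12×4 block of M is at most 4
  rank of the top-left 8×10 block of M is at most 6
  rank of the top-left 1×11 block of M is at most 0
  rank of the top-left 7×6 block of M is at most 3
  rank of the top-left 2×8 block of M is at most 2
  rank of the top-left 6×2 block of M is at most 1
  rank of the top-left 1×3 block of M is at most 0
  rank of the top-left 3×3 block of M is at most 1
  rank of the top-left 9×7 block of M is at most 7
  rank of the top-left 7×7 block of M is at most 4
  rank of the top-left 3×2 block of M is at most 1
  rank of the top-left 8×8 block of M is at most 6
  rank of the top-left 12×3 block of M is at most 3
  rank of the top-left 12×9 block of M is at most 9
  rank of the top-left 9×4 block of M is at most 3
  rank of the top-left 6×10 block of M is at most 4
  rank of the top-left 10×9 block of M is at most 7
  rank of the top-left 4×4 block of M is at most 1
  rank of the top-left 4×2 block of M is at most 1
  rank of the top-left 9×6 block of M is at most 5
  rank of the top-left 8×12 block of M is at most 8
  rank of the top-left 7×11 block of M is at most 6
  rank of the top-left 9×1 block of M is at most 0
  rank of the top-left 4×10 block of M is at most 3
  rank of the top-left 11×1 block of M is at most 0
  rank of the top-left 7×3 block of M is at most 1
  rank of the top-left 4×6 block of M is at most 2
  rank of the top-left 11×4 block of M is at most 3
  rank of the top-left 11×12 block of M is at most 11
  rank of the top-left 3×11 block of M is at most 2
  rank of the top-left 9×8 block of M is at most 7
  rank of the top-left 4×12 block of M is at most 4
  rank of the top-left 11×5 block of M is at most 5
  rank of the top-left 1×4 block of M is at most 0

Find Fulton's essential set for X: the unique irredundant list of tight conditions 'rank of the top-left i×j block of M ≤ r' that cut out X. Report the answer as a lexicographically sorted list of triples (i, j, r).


Rank table r_w(12×12) implied by the 35 constraints:

  0  0  0  0  0  0  0  0  0  0  0  1
  0  1  1  1  1  1  1  1  1  1  1  2
  0  1  1  1  2  2  2  2  2  2  2  3
  0  1  1  1  2  2  3  3  3  3  3  4
  0  1  1  2  3  3  4  4  4  4  4  5
  0  1  1  2  3  3  4  4  4  4  5  6
  0  1  1  2  3  3  4  5  5  5  6  7
  0  1  2  3  4  4  5  6  6  6  7  8
  0  1  2  3  4  5  6  7  7  7  8  9
  0  1  2  3  4  5  6  7  7  8  9  10
  0  1  2  3  4  5  6  7  8  9  10  11
  1  2  3  4  5  6  7  8  9  10  11  12

reading off 1-entries of Δ²R: w = (12, 2, 5, 7, 4, 11, 8, 3, 6, 10, 9, 1).

|D(w)|=35, |Ess(w)|=8:

[(1, 11, 0), (4, 4, 1), (4, 6, 2), (6, 10, 4), (7, 3, 1), (7, 6, 3), (10, 9, 7), (11, 1, 0)]


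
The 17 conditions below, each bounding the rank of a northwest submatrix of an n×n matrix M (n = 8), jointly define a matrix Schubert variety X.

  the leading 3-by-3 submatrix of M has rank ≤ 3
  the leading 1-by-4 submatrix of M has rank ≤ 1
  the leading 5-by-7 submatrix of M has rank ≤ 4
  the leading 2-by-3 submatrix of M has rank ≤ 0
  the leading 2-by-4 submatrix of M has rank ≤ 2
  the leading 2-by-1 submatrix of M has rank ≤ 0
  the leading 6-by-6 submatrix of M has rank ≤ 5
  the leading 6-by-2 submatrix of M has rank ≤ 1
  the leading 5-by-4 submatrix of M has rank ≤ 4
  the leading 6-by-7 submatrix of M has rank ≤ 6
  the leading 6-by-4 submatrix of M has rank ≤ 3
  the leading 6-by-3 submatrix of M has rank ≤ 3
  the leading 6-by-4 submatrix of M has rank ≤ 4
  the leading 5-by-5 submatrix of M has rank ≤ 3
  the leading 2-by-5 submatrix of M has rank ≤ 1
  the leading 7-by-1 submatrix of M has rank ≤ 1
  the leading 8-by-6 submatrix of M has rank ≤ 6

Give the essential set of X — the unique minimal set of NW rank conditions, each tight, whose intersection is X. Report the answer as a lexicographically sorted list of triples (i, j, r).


The tightest implied rank at each (i,j), from the 17 conditions:

  i=1: 0, 0, 0, 1, 1, 1, 1, 1
  i=2: 0, 0, 0, 1, 1, 2, 2, 2
  i=3: 1, 1, 1, 2, 2, 3, 3, 3
  i=4: 1, 1, 2, 3, 3, 4, 4, 4
  i=5: 1, 1, 2, 3, 3, 4, 4, 5
  i=6: 1, 1, 2, 3, 4, 5, 5, 6
  i=7: 1, 2, 3, 4, 5, 6, 6, 7
  i=8: 1, 2, 3, 4, 5, 6, 7, 8

second differences of R give the permutation w = (4, 6, 1, 3, 8, 5, 2, 7).

Fulton essential set (5 of the 12 Rothe cells):

[(2, 3, 0), (2, 5, 1), (5, 5, 3), (5, 7, 4), (6, 2, 1)]


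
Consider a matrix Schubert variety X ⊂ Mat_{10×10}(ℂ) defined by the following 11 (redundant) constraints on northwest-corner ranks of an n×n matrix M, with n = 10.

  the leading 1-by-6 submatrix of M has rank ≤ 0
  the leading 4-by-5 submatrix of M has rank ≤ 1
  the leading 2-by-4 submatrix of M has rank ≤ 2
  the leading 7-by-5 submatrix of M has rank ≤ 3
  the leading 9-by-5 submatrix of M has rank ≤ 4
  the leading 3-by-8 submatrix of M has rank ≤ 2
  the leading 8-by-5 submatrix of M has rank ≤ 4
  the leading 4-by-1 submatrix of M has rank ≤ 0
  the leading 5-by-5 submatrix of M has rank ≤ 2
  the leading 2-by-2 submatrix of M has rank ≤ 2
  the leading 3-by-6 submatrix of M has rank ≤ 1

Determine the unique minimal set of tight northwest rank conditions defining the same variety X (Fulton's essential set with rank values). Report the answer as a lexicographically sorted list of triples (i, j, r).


Recovering R(i,j) via the rank-extension bound from the 11 conditions:

  i=1: 0 | 0 | 0 | 0 | 0 | 0 | 1 | 1 | 1 | 1
  i=2: 0 | 1 | 1 | 1 | 1 | 1 | 2 | 2 | 2 | 2
  i=3: 0 | 1 | 1 | 1 | 1 | 1 | 2 | 2 | 3 | 3
  i=4: 0 | 1 | 1 | 1 | 1 | 2 | 3 | 3 | 4 | 4
  i=5: 1 | 2 | 2 | 2 | 2 | 3 | 4 | 4 | 5 | 5
  i=6: 1 | 2 | 3 | 3 | 3 | 4 | 5 | 5 | 6 | 6
  i=7: 1 | 2 | 3 | 3 | 3 | 4 | 5 | 6 | 7 | 7
  i=8: 1 | 2 | 3 | 4 | 4 | 5 | 6 | 7 | 8 | 8
  i=9: 1 | 2 | 3 | 4 | 4 | 5 | 6 | 7 | 8 | 9
  i=10: 1 | 2 | 3 | 4 | 5 | 6 | 7 | 8 | 9 | 10

so w = (7, 2, 9, 6, 1, 3, 8, 4, 10, 5).

|D(w)|=20, |Ess(w)|=7:

[(1, 6, 0), (3, 6, 1), (3, 8, 2), (4, 1, 0), (4, 5, 1), (7, 5, 3), (9, 5, 4)]


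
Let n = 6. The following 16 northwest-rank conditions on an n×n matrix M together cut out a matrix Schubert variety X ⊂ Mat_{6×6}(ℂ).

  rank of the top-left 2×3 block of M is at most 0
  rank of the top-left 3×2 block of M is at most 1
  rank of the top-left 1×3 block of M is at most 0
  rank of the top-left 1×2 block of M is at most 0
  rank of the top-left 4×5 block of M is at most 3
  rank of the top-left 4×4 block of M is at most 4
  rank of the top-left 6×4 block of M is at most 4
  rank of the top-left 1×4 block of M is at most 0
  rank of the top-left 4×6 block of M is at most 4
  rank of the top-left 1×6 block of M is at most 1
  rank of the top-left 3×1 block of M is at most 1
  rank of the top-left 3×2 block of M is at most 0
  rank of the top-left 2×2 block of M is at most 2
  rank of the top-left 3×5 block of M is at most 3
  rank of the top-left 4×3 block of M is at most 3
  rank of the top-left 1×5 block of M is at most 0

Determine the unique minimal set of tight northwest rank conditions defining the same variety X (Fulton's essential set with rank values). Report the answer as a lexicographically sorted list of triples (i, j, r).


Rank table r_w(6×6) implied by the 16 constraints:

  i=1: 0 0 0 0 0 1
  i=2: 0 0 0 1 1 2
  i=3: 0 0 1 2 2 3
  i=4: 1 1 2 3 3 4
  i=5: 1 2 3 4 4 5
  i=6: 1 2 3 4 5 6

hence w(1..6) = (6, 4, 3, 1, 2, 5).

D(w) has 10 cells with 3 SE-corners; essential set:

[(1, 5, 0), (2, 3, 0), (3, 2, 0)]


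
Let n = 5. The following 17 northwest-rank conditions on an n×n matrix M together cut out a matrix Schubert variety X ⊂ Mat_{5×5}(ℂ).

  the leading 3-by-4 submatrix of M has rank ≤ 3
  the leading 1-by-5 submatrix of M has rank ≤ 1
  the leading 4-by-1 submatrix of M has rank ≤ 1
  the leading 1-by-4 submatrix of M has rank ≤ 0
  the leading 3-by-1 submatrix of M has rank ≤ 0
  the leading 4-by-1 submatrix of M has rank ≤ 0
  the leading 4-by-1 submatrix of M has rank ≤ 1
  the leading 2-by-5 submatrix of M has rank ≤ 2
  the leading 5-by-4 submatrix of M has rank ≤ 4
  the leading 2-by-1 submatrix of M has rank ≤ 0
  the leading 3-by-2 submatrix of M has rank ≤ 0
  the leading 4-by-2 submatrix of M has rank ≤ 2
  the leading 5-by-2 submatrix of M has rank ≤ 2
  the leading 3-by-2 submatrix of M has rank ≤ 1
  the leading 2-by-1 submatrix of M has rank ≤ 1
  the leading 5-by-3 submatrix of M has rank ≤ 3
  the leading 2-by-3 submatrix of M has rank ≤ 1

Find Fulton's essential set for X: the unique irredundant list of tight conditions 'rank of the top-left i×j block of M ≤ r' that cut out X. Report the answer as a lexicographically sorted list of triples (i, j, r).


The tightest implied rank at each (i,j), from the 17 conditions:

  0 | 0 | 0 | 0 | 1
  0 | 0 | 1 | 1 | 2
  0 | 0 | 1 | 2 | 3
  0 | 1 | 2 | 3 | 4
  1 | 2 | 3 | 4 | 5

hence w(1..5) = (5, 3, 4, 2, 1).

D(w) has 9 cells with 3 SE-corners; essential set:

[(1, 4, 0), (3, 2, 0), (4, 1, 0)]


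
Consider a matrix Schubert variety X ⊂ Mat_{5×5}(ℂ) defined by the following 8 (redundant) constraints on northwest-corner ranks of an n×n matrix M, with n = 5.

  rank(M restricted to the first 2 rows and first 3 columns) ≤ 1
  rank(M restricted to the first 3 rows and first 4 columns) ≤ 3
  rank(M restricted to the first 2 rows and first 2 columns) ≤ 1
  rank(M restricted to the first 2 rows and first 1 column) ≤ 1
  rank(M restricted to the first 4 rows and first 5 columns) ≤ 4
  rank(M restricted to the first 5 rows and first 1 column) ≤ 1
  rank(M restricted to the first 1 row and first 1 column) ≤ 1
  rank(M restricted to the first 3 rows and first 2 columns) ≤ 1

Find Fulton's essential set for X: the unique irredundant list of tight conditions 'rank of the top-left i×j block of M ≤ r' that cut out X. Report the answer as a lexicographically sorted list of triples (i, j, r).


Reconstructing r_w from the 8 given conditions:

  R[1]: 1 | 1 | 1 | 1 | 1
  R[2]: 1 | 1 | 1 | 2 | 2
  R[3]: 1 | 1 | 2 | 3 | 3
  R[4]: 1 | 2 | 3 | 4 | 4
  R[5]: 1 | 2 | 3 | 4 | 5

second differences of R give the permutation w = (1, 4, 3, 2, 5).

ℓ(w)=3; the 2 essential cells (i,j,r):

[(2, 3, 1), (3, 2, 1)]


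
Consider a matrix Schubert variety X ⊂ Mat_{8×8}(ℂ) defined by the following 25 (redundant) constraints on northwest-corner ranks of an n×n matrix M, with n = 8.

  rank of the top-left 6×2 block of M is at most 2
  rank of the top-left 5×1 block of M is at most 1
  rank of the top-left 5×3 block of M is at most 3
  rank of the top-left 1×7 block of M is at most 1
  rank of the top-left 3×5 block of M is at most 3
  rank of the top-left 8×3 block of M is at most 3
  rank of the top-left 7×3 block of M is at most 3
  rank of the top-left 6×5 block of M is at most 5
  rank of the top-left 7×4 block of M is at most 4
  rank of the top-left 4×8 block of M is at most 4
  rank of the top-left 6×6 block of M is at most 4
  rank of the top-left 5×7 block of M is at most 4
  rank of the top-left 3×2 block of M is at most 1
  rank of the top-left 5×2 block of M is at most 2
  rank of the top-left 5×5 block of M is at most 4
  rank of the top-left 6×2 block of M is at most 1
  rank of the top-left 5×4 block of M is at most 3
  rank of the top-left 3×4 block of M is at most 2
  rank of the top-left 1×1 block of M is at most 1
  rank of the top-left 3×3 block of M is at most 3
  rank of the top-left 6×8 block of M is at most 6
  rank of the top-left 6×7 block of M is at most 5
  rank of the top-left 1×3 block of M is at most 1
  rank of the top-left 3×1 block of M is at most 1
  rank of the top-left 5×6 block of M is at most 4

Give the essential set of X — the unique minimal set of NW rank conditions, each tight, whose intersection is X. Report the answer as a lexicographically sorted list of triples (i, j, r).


The tightest implied rank at each (i,j), from the 25 conditions:

  R[1]: 1  1  1  1  1  1  1  1
  R[2]: 1  1  2  2  2  2  2  2
  R[3]: 1  1  2  2  3  3  3  3
  R[4]: 1  1  2  3  4  4  4  4
  R[5]: 1  1  2  3  4  4  4  5
  R[6]: 1  1  2  3  4  4  5  6
  R[7]: 1  2  3  4  5  5  6  7
  R[8]: 1  2  3  4  5  6  7  8

giving w = (1, 3, 5, 4, 8, 7, 2, 6) via Δ²R.

4 SE-corners of the 9-cell Rothe diagram give Ess(w):

[(3, 4, 2), (5, 7, 4), (6, 2, 1), (6, 6, 4)]


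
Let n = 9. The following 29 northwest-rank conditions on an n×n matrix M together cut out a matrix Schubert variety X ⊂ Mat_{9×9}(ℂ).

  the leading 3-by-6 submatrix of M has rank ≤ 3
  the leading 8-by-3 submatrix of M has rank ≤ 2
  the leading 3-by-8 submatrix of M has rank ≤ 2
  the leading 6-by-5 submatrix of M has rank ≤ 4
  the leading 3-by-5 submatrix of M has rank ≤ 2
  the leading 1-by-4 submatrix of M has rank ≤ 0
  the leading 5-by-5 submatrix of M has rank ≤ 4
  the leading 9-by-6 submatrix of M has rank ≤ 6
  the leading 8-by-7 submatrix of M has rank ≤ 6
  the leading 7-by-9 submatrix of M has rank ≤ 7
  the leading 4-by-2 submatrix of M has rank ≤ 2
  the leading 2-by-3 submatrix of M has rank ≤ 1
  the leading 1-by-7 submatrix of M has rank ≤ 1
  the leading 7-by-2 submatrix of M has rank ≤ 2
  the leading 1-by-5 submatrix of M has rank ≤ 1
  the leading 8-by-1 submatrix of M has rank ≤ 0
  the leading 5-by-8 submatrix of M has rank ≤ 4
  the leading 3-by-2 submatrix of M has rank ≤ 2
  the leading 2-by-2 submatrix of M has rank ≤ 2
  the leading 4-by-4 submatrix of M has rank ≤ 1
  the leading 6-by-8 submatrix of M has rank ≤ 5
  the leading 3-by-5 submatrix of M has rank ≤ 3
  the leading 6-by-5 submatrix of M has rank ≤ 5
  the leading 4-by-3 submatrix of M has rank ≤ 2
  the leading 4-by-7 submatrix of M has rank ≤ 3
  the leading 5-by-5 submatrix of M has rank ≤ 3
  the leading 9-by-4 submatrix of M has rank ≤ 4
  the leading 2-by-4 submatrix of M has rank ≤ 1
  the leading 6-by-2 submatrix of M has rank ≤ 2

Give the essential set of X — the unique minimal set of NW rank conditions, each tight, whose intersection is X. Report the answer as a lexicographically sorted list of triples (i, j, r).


Rank table r_w(9×9) implied by the 29 constraints:

  0, 0, 0, 0, 1, 1, 1, 1, 1
  0, 1, 1, 1, 2, 2, 2, 2, 2
  0, 1, 1, 1, 2, 2, 2, 2, 3
  0, 1, 1, 1, 2, 3, 3, 3, 4
  0, 1, 2, 2, 3, 4, 4, 4, 5
  0, 1, 2, 3, 4, 5, 5, 5, 6
  0, 1, 2, 3, 4, 5, 6, 6, 7
  0, 1, 2, 3, 4, 5, 6, 7, 8
  1, 2, 3, 4, 5, 6, 7, 8, 9

hence w(1..9) = (5, 2, 9, 6, 3, 4, 7, 8, 1).

ℓ(w)=18; the 4 essential cells (i,j,r):

[(1, 4, 0), (3, 8, 2), (4, 4, 1), (8, 1, 0)]


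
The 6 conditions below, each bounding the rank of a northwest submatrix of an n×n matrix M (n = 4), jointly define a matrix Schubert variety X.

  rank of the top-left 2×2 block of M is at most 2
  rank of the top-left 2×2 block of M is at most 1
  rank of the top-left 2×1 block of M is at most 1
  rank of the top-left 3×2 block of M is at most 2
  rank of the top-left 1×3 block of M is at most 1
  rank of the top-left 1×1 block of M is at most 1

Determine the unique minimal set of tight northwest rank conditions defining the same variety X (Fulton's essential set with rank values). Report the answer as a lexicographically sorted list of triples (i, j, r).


Rank table r_w(4×4) implied by the 6 constraints:

  row 1: 1, 1, 1, 1
  row 2: 1, 1, 2, 2
  row 3: 1, 2, 3, 3
  row 4: 1, 2, 3, 4

second differences of R give the permutation w = (1, 3, 2, 4).

Rothe diagram D(w) (1 cell), 1 SE-corner (essential condition):

[(2, 2, 1)]


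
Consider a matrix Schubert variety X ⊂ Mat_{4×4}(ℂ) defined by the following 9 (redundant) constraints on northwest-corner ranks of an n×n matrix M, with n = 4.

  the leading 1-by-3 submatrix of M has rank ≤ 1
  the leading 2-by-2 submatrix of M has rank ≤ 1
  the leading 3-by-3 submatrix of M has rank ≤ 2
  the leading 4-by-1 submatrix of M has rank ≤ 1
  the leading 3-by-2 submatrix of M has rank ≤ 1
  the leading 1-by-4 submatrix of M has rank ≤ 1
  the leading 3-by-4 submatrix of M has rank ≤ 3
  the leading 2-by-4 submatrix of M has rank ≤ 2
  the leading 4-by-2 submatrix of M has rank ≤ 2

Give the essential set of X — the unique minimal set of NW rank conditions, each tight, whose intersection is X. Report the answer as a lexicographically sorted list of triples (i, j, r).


Recovering R(i,j) via the rank-extension bound from the 9 conditions:

  row 1: 1 1 1 1
  row 2: 1 1 2 2
  row 3: 1 1 2 3
  row 4: 1 2 3 4

reading off 1-entries of Δ²R: w = (1, 3, 4, 2).

ℓ(w)=2; the 1 essential cell (i,j,r):

[(3, 2, 1)]
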